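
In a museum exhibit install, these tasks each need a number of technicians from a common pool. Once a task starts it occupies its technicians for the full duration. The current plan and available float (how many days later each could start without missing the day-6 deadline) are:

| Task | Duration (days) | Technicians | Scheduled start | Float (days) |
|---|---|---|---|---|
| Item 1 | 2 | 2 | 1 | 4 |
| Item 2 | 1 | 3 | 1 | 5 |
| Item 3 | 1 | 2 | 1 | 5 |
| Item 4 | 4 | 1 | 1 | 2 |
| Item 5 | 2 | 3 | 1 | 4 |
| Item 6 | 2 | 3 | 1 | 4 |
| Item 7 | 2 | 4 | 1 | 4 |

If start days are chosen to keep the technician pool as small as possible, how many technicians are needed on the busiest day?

Early-start (Item 1@1, Item 2@1, Item 3@1, Item 4@1, Item 5@1, Item 6@1, Item 7@1) gives peak 18: d1:18  d2:13  d3:1  d4:1  d5:0  d6:0.
Shift Item 3→2, Item 5→5, Item 6→5, Item 7→3.
Schedule Item 1@1, Item 2@1, Item 3@2, Item 4@1, Item 5@5, Item 6@5, Item 7@3: d1:6  d2:5  d3:5  d4:5  d5:6  d6:6 — peak 6.
Total technician-days = 33 over 6 days ⇒ peak ≥ ⌈33/6⌉ = 6, so 6 is optimal.

6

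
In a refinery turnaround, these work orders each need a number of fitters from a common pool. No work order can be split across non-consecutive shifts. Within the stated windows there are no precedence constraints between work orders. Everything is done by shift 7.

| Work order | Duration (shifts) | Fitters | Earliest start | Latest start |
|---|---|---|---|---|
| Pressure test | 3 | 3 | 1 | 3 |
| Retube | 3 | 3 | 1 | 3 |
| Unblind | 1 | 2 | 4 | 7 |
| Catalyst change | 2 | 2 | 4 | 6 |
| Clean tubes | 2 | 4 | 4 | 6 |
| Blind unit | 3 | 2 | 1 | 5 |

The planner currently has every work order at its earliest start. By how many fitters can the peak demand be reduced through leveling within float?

2

Early-start peak: s1:8  s2:8  s3:8  s4:8  s5:6  s6:0  s7:0 ⇒ 8.
Leveled (Pressure test@1, Retube@1, Unblind@4, Catalyst change@4, Clean tubes@6, Blind unit@4): s1:6  s2:6  s3:6  s4:6  s5:4  s6:6  s7:4 ⇒ 6.
Reduction 8 − 6 = 2.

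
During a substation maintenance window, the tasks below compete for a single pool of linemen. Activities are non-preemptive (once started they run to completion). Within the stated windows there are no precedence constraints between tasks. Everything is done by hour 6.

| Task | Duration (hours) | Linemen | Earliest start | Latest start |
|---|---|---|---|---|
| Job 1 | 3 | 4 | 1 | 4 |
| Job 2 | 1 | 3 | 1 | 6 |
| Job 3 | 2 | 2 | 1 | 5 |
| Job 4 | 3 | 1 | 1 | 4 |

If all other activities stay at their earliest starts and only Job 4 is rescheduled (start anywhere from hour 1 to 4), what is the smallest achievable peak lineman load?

Job 4@1: h1:10  h2:7  h3:5  h4:0  h5:0  h6:0 → peak 10
Job 4@2: h1:9  h2:7  h3:5  h4:1  h5:0  h6:0 → peak 9
Job 4@3: h1:9  h2:6  h3:5  h4:1  h5:1  h6:0 → peak 9
Job 4@4: h1:9  h2:6  h3:4  h4:1  h5:1  h6:1 → peak 9
Best is Job 4@2, peak 9.

9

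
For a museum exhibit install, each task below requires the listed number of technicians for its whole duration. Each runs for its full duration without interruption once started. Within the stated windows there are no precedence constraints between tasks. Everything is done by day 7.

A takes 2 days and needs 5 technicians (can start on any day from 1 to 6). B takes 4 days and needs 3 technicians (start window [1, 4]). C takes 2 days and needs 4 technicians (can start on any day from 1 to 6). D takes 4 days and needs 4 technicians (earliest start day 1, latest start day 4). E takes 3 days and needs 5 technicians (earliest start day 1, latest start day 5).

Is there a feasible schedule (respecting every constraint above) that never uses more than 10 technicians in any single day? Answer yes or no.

no

The minimum achievable peak is 11; 10 < 11, so no feasible schedule stays within the cap.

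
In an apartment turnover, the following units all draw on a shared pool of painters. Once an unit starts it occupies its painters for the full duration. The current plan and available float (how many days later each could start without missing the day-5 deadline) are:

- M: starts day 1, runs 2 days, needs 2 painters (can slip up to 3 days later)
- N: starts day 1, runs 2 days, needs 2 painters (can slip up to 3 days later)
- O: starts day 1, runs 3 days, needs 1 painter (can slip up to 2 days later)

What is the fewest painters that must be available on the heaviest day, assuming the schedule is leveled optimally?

3

Early-start (M@1, N@1, O@1) gives peak 5: d1:5  d2:5  d3:1  d4:0  d5:0.
Shift N→3.
Schedule M@1, N@3, O@1: d1:3  d2:3  d3:3  d4:2  d5:0 — peak 3.
Total painter-days = 11 over 5 days ⇒ peak ≥ ⌈11/5⌉ = 3, so 3 is optimal.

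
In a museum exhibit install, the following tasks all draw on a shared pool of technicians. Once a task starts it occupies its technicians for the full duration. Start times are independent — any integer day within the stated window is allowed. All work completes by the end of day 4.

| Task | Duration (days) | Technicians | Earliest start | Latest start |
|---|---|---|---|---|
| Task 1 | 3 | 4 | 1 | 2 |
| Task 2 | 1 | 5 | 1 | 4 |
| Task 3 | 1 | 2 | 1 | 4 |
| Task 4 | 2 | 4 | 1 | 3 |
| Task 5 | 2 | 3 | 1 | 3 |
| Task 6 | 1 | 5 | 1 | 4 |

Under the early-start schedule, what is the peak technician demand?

23

Early-start schedule: Task 1@1, Task 2@1, Task 3@1, Task 4@1, Task 5@1, Task 6@1.
Load per day: day 1: 23, day 2: 11, day 3: 4, day 4: 0.
Peak is 23.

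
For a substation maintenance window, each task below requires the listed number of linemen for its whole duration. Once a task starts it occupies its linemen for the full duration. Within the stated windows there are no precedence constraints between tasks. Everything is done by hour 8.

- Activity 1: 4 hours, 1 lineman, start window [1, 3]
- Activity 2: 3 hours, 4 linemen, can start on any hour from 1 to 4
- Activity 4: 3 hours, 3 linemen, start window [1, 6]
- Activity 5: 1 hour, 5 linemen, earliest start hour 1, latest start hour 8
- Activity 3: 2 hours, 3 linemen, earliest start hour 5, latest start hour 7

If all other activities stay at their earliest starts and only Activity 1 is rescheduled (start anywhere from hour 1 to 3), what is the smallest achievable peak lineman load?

Activity 1@1: h1:13  h2:8  h3:8  h4:1  h5:3  h6:3  h7:0  h8:0 → peak 13
Activity 1@2: h1:12  h2:8  h3:8  h4:1  h5:4  h6:3  h7:0  h8:0 → peak 12
Activity 1@3: h1:12  h2:7  h3:8  h4:1  h5:4  h6:4  h7:0  h8:0 → peak 12
Best is Activity 1@2, peak 12.

12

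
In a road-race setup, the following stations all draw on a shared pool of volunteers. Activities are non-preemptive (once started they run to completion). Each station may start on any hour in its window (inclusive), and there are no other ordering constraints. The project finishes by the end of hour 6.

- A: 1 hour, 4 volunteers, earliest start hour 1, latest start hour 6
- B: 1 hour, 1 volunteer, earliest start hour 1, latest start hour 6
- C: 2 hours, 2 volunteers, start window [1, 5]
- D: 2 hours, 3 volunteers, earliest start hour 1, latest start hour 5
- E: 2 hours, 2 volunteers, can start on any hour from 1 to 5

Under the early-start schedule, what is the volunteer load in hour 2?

7

At early start, hour 2 has: C, D, E.
Demand: 2 + 3 + 2 = 7.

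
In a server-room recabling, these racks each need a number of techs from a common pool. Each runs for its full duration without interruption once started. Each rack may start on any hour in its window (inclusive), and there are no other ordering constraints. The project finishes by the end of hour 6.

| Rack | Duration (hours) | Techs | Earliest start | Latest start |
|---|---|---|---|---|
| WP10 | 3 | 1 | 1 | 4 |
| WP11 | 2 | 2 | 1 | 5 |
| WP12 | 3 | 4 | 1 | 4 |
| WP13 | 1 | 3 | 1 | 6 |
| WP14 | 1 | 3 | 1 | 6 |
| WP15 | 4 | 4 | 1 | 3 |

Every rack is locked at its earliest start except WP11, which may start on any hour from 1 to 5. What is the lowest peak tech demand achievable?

WP11@1: h1:17  h2:11  h3:9  h4:4  h5:0  h6:0 → peak 17
WP11@2: h1:15  h2:11  h3:11  h4:4  h5:0  h6:0 → peak 15
WP11@3: h1:15  h2:9  h3:11  h4:6  h5:0  h6:0 → peak 15
WP11@4: h1:15  h2:9  h3:9  h4:6  h5:2  h6:0 → peak 15
WP11@5: h1:15  h2:9  h3:9  h4:4  h5:2  h6:2 → peak 15
Best is WP11@2, peak 15.

15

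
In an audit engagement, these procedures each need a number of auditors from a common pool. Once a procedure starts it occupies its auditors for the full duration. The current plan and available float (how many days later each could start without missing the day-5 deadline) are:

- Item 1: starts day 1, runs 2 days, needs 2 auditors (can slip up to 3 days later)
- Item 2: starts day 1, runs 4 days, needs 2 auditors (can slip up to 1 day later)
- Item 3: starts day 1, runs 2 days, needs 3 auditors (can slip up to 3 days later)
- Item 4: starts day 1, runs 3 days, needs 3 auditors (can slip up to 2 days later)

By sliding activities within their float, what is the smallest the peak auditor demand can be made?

Early-start (Item 1@1, Item 2@1, Item 3@1, Item 4@1) gives peak 10: d1:10  d2:10  d3:5  d4:2  d5:0.
Shift Item 4→3.
Schedule Item 1@1, Item 2@1, Item 3@1, Item 4@3: d1:7  d2:7  d3:5  d4:5  d5:3 — peak 7.

7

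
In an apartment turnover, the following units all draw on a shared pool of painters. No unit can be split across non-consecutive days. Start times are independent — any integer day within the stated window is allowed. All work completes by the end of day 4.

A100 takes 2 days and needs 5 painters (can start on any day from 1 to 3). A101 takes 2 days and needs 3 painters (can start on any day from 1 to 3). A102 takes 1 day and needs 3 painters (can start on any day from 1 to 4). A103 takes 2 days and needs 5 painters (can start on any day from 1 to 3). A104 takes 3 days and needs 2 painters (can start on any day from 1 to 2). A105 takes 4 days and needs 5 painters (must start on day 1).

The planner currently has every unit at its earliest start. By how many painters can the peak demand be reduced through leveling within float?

8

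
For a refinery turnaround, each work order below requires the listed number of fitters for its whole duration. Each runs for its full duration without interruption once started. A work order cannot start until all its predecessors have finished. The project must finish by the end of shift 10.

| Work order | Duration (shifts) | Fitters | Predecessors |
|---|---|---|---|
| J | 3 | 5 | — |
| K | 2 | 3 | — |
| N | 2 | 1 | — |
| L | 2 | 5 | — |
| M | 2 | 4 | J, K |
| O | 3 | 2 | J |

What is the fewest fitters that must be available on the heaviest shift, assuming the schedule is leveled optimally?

5

Early-start (J@1, K@1, N@1, L@1, M@4, O@4) gives peak 14: s1:14  s2:14  s3:5  s4:6  s5:6  s6:2  s7:0  s8:0  s9:0  s10:0.
Shift K→4, N→6, L→9, M→7.
Schedule J@1, K@4, N@6, L@9, M@7, O@4: s1:5  s2:5  s3:5  s4:5  s5:5  s6:3  s7:5  s8:4  s9:5  s10:5 — peak 5.
Total fitter-shifts = 47 over 10 shifts ⇒ peak ≥ ⌈47/10⌉ = 5, so 5 is optimal.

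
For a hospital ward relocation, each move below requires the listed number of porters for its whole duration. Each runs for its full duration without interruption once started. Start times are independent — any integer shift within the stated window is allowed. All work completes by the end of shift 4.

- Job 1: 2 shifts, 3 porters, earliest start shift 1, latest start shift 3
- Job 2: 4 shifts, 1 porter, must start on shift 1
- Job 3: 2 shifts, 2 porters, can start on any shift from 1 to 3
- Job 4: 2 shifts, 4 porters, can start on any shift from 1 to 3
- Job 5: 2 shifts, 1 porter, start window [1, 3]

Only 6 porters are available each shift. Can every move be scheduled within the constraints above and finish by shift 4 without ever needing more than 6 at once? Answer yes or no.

yes

Schedule Job 1@1, Job 2@1, Job 3@1, Job 4@3, Job 5@3: s1:6  s2:6  s3:6  s4:6 — peak 6 ≤ 6.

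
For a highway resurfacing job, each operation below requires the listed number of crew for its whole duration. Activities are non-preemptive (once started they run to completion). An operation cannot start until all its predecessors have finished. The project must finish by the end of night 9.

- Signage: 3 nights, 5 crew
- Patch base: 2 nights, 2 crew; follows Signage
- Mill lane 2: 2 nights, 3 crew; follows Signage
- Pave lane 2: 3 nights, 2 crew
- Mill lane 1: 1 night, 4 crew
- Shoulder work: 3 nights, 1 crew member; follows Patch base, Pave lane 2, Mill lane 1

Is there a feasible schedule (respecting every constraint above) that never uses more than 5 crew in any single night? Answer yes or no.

The minimum achievable peak is 6; 5 < 6, so no feasible schedule stays within the cap.

no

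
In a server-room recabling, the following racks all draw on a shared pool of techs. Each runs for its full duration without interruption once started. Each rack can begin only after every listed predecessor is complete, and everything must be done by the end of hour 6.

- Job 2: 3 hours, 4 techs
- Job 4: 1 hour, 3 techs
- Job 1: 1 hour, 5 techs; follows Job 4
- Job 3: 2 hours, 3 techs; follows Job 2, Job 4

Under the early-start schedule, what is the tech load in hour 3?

4

At early start, hour 3 has: Job 2.
Demand: 4 = 4.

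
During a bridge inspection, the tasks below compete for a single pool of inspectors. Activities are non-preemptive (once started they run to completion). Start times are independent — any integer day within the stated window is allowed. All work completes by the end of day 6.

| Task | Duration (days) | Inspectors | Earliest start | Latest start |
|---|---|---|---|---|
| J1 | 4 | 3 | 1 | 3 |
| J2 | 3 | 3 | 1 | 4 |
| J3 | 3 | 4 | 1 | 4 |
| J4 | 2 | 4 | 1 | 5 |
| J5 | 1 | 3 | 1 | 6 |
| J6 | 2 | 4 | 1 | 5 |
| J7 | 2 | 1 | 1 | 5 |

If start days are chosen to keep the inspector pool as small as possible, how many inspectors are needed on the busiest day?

10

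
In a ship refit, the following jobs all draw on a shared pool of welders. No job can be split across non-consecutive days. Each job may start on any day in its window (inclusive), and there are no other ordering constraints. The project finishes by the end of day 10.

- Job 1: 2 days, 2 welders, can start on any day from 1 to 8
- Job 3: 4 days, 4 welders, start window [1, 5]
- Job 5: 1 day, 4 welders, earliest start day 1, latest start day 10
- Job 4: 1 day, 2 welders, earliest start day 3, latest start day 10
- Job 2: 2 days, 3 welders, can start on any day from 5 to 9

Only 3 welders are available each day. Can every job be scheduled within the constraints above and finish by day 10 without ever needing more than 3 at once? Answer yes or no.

Total welder-days = 32; over 10 days the average is 32/10 > 3, so some day must exceed 3.

no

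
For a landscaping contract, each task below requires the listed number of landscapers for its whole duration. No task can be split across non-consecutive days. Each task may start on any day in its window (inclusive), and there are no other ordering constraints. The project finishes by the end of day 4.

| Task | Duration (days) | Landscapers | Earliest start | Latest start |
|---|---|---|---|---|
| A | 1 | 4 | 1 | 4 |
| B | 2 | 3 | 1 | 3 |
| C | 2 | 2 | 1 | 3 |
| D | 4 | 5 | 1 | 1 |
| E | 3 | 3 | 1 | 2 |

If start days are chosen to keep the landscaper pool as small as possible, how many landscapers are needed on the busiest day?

11

Early-start (A@1, B@1, C@1, D@1, E@1) gives peak 17: d1:17  d2:13  d3:8  d4:5.
Shift B→3, E→2.
Schedule A@1, B@3, C@1, D@1, E@2: d1:11  d2:10  d3:11  d4:11 — peak 11.
Total landscaper-days = 43 over 4 days ⇒ peak ≥ ⌈43/4⌉ = 11, so 11 is optimal.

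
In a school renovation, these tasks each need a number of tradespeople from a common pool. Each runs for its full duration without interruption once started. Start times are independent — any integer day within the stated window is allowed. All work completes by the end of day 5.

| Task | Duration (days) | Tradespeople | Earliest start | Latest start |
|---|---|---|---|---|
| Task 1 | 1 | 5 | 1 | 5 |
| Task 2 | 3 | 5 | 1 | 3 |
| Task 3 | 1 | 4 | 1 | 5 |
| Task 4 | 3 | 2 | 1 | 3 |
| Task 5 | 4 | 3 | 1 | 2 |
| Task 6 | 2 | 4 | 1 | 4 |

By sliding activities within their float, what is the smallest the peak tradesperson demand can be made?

Early-start (Task 1@1, Task 2@1, Task 3@1, Task 4@1, Task 5@1, Task 6@1) gives peak 23: d1:23  d2:14  d3:10  d4:3  d5:0.
Shift Task 3→5, Task 4→2, Task 5→2, Task 6→4.
Schedule Task 1@1, Task 2@1, Task 3@5, Task 4@2, Task 5@2, Task 6@4: d1:10  d2:10  d3:10  d4:9  d5:11 — peak 11.

11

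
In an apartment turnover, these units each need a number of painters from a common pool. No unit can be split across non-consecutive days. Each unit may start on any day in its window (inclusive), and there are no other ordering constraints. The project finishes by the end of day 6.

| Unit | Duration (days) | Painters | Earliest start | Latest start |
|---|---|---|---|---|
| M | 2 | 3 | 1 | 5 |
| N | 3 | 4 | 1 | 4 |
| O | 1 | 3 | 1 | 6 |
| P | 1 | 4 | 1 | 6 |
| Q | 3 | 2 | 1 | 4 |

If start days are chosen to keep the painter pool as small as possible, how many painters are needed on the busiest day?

6

Early-start (M@1, N@1, O@1, P@1, Q@1) gives peak 16: d1:16  d2:9  d3:6  d4:0  d5:0  d6:0.
Shift N→3, P→6, Q→2.
Schedule M@1, N@3, O@1, P@6, Q@2: d1:6  d2:5  d3:6  d4:6  d5:4  d6:4 — peak 6.
Total painter-days = 31 over 6 days ⇒ peak ≥ ⌈31/6⌉ = 6, so 6 is optimal.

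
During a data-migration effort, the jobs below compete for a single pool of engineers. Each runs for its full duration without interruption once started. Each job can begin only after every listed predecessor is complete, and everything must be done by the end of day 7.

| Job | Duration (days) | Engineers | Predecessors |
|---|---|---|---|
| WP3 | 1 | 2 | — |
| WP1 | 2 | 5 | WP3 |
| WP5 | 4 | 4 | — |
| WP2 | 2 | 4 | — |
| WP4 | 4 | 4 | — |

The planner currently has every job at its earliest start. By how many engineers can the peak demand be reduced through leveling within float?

8

Early-start peak: d1:14  d2:17  d3:13  d4:8  d5:0  d6:0  d7:0 ⇒ 17.
Leveled (WP3@1, WP1@2, WP5@1, WP2@5, WP4@4): d1:6  d2:9  d3:9  d4:8  d5:8  d6:8  d7:4 ⇒ 9.
Reduction 17 − 9 = 8.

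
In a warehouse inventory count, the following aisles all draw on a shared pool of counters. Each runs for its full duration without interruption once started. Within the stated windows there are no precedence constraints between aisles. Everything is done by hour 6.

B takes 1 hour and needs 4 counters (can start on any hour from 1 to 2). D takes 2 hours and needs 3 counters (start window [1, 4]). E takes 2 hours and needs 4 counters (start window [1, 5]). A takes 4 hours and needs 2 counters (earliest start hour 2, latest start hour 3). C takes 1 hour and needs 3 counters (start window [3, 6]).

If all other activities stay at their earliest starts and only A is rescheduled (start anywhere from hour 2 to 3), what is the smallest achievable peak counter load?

11

A@2: h1:11  h2:9  h3:5  h4:2  h5:2  h6:0 → peak 11
A@3: h1:11  h2:7  h3:5  h4:2  h5:2  h6:2 → peak 11
Best is A@2, peak 11.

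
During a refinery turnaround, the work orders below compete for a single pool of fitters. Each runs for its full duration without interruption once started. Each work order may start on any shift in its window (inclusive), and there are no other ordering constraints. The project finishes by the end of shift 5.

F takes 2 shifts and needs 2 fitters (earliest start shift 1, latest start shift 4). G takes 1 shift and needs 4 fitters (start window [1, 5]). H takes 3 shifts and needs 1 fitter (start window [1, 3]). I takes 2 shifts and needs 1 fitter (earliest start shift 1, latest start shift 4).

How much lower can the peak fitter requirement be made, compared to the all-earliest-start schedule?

Early-start peak: s1:8  s2:4  s3:1  s4:0  s5:0 ⇒ 8.
Leveled (F@1, G@4, H@1, I@1): s1:4  s2:4  s3:1  s4:4  s5:0 ⇒ 4.
Reduction 8 − 4 = 4.

4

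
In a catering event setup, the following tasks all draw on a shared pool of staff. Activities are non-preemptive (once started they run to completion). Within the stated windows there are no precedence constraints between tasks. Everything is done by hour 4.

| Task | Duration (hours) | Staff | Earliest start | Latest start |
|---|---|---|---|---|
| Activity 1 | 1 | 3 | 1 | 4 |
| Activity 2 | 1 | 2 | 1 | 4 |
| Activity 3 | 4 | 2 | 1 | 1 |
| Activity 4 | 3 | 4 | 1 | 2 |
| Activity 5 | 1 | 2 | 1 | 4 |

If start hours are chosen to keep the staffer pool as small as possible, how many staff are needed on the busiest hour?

8

Early-start (Activity 1@1, Activity 2@1, Activity 3@1, Activity 4@1, Activity 5@1) gives peak 13: h1:13  h2:6  h3:6  h4:2.
Shift Activity 4→2, Activity 5→2.
Schedule Activity 1@1, Activity 2@1, Activity 3@1, Activity 4@2, Activity 5@2: h1:7  h2:8  h3:6  h4:6 — peak 8.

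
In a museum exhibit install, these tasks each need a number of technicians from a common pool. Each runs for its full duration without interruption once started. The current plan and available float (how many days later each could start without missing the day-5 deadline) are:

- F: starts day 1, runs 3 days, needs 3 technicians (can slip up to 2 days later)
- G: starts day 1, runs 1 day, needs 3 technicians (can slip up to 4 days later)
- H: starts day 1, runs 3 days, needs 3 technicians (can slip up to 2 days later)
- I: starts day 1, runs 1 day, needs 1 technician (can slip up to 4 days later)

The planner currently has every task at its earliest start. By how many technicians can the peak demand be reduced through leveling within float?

Early-start peak: d1:10  d2:6  d3:6  d4:0  d5:0 ⇒ 10.
Leveled (F@1, G@1, H@2, I@4): d1:6  d2:6  d3:6  d4:4  d5:0 ⇒ 6.
Reduction 10 − 6 = 4.

4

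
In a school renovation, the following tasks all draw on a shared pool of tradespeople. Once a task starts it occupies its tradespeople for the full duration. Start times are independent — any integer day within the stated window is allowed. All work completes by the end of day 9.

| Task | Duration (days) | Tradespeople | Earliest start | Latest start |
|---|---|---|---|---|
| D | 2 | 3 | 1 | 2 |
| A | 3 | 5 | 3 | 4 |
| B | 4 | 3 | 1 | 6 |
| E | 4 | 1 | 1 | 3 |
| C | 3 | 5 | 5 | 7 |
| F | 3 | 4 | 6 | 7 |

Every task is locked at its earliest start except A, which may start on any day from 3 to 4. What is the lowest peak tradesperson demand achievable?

10

A@3: d1:7  d2:7  d3:9  d4:9  d5:10  d6:9  d7:9  d8:4  d9:0 → peak 10
A@4: d1:7  d2:7  d3:4  d4:9  d5:10  d6:14  d7:9  d8:4  d9:0 → peak 14
Best is A@3, peak 10.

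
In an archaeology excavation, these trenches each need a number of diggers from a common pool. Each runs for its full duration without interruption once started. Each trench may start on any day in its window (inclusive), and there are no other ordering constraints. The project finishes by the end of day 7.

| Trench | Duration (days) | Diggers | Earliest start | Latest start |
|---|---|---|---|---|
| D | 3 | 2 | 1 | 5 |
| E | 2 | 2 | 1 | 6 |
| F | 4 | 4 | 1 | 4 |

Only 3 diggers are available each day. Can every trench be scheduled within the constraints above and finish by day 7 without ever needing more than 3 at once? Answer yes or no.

no

Total digger-days = 26; over 7 days the average is 26/7 > 3, so some day must exceed 3.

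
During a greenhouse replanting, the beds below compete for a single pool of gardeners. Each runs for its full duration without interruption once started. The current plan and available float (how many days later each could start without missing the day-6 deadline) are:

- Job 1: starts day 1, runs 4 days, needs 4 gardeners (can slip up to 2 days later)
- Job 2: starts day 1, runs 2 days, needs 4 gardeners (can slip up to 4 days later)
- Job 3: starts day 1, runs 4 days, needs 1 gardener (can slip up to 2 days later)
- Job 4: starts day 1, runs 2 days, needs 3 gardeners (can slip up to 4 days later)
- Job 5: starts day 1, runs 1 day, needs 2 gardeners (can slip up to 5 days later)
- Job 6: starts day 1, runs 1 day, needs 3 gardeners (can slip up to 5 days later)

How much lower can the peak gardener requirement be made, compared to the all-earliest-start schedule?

Early-start peak: d1:17  d2:12  d3:5  d4:5  d5:0  d6:0 ⇒ 17.
Leveled (Job 1@1, Job 2@1, Job 3@3, Job 4@3, Job 5@5, Job 6@5): d1:8  d2:8  d3:8  d4:8  d5:6  d6:1 ⇒ 8.
Reduction 17 − 8 = 9.

9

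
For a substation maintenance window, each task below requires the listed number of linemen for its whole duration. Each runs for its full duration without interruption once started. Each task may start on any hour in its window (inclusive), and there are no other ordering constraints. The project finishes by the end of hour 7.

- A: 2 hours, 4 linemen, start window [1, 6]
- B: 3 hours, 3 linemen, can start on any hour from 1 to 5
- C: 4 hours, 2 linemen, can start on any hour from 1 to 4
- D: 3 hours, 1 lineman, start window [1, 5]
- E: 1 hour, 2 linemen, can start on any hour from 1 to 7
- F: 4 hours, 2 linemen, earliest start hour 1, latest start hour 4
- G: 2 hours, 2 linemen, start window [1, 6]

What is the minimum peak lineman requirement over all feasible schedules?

Early-start (A@1, B@1, C@1, D@1, E@1, F@1, G@1) gives peak 16: h1:16  h2:14  h3:8  h4:4  h5:0  h6:0  h7:0.
Shift B→5, D→5, E→3, F→4, G→3.
Schedule A@1, B@5, C@1, D@5, E@3, F@4, G@3: h1:6  h2:6  h3:6  h4:6  h5:6  h6:6  h7:6 — peak 6.
Total lineman-hours = 42 over 7 hours ⇒ peak ≥ ⌈42/7⌉ = 6, so 6 is optimal.

6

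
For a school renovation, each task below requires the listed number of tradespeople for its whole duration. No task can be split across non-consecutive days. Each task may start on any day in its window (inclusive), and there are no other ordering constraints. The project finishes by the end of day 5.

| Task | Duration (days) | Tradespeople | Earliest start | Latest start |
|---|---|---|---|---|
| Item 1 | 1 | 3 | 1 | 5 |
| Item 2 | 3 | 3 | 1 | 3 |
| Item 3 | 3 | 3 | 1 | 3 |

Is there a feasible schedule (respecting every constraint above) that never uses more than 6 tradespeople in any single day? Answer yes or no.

Schedule Item 1@1, Item 2@1, Item 3@2: d1:6  d2:6  d3:6  d4:3  d5:0 — peak 6 ≤ 6.

yes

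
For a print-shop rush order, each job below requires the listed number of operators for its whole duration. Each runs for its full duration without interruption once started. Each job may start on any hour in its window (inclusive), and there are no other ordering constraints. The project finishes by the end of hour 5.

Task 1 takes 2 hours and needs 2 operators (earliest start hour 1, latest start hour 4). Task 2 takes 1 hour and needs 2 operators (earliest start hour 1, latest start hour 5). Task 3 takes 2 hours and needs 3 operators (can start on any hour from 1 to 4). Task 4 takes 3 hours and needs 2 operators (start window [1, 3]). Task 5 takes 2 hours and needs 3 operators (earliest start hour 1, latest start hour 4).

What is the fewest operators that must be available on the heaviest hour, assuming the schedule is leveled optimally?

5

Early-start (Task 1@1, Task 2@1, Task 3@1, Task 4@1, Task 5@1) gives peak 12: h1:12  h2:10  h3:2  h4:0  h5:0.
Shift Task 3→2, Task 4→3, Task 5→4.
Schedule Task 1@1, Task 2@1, Task 3@2, Task 4@3, Task 5@4: h1:4  h2:5  h3:5  h4:5  h5:5 — peak 5.
Total operator-hours = 24 over 5 hours ⇒ peak ≥ ⌈24/5⌉ = 5, so 5 is optimal.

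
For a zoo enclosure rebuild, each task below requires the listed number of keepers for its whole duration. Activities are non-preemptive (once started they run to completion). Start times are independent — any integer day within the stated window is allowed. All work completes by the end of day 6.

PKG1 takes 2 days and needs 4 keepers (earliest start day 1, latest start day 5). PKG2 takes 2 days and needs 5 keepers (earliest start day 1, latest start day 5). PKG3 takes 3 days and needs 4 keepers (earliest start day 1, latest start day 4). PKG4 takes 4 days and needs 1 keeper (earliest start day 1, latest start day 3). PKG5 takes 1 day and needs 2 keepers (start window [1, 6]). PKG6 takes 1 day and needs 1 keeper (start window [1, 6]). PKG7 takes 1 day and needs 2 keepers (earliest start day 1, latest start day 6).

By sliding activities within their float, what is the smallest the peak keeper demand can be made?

Early-start (PKG1@1, PKG2@1, PKG3@1, PKG4@1, PKG5@1, PKG6@1, PKG7@1) gives peak 19: d1:19  d2:14  d3:5  d4:1  d5:0  d6:0.
Shift PKG2→4, PKG4→3, PKG5→3, PKG6→3, PKG7→4.
Schedule PKG1@1, PKG2@4, PKG3@1, PKG4@3, PKG5@3, PKG6@3, PKG7@4: d1:8  d2:8  d3:8  d4:8  d5:6  d6:1 — peak 8.

8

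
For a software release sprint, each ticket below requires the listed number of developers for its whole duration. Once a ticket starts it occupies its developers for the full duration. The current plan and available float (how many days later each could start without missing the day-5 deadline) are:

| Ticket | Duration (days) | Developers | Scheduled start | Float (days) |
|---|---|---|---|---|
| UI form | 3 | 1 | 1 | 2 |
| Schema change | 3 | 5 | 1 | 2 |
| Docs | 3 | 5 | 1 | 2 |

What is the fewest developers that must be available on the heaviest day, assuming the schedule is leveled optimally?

Schedule UI form@1, Schema change@1, Docs@1: d1:11  d2:11  d3:11  d4:0  d5:0 — peak 11.

11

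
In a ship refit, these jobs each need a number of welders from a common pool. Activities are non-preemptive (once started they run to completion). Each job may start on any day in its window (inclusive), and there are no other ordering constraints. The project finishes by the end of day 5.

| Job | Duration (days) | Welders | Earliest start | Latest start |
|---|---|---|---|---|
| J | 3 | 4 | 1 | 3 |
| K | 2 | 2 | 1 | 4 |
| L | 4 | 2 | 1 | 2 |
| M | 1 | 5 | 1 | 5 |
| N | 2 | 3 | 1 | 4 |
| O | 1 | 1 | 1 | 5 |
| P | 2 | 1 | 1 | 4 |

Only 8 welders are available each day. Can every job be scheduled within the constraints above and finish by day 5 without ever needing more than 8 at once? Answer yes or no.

yes

Schedule J@1, K@1, L@1, M@5, N@4, O@3, P@3: d1:8  d2:8  d3:8  d4:6  d5:8 — peak 8 ≤ 8.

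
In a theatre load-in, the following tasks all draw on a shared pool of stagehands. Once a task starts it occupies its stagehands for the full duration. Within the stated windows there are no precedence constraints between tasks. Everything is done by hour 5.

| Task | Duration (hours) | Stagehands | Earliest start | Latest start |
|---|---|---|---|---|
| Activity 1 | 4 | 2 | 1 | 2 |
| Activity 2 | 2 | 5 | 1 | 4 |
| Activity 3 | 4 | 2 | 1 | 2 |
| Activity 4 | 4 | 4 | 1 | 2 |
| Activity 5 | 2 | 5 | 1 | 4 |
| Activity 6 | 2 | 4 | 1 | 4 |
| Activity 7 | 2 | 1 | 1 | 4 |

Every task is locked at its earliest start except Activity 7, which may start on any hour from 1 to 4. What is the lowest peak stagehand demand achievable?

22

Activity 7@1: h1:23  h2:23  h3:8  h4:8  h5:0 → peak 23
Activity 7@2: h1:22  h2:23  h3:9  h4:8  h5:0 → peak 23
Activity 7@3: h1:22  h2:22  h3:9  h4:9  h5:0 → peak 22
Activity 7@4: h1:22  h2:22  h3:8  h4:9  h5:1 → peak 22
Best is Activity 7@3, peak 22.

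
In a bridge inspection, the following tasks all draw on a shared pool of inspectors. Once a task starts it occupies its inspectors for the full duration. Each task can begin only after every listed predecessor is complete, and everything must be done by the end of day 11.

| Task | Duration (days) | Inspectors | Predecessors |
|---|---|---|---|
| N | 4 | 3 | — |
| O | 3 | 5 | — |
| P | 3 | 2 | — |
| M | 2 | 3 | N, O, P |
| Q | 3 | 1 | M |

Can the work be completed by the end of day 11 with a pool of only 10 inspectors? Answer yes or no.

Schedule N@1, O@1, P@4, M@7, Q@9: d1:8  d2:8  d3:8  d4:5  d5:2  d6:2  d7:3  d8:3  d9:1  d10:1  d11:1 — peak 8 ≤ 10.

yes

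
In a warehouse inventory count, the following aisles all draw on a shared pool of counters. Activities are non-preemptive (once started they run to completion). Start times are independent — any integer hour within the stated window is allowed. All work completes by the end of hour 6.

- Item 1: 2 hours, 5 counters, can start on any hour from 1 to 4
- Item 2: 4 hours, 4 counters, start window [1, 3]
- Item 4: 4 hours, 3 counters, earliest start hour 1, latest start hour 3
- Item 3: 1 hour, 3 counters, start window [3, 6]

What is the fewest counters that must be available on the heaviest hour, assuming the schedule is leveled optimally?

8

Early-start (Item 1@1, Item 2@1, Item 4@1, Item 3@3) gives peak 12: h1:12  h2:12  h3:10  h4:7  h5:0  h6:0.
Shift Item 2→3, Item 3→5.
Schedule Item 1@1, Item 2@3, Item 4@1, Item 3@5: h1:8  h2:8  h3:7  h4:7  h5:7  h6:4 — peak 8.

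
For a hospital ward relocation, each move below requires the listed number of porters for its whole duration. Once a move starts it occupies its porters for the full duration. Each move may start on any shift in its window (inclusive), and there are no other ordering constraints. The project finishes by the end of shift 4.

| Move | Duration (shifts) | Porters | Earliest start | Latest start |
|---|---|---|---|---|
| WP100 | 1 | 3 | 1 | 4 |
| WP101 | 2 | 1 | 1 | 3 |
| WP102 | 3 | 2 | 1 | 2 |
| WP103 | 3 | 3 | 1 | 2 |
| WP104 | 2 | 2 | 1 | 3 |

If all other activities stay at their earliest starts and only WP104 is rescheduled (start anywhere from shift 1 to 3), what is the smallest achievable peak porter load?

WP104@1: s1:11  s2:8  s3:5  s4:0 → peak 11
WP104@2: s1:9  s2:8  s3:7  s4:0 → peak 9
WP104@3: s1:9  s2:6  s3:7  s4:2 → peak 9
Best is WP104@2, peak 9.

9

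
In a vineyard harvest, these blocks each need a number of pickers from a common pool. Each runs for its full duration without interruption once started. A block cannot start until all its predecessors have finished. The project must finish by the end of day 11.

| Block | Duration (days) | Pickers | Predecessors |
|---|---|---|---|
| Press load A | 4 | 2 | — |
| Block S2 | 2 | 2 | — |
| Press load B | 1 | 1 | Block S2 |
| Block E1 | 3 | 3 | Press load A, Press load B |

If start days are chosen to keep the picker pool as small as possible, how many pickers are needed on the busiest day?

3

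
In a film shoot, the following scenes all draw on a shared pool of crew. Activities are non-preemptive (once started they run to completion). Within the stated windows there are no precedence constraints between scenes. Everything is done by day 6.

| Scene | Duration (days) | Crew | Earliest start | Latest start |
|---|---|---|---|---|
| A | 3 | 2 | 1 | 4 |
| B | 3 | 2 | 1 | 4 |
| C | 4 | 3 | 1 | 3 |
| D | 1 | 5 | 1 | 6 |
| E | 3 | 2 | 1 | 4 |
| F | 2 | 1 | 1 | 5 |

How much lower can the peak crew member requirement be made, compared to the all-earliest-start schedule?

8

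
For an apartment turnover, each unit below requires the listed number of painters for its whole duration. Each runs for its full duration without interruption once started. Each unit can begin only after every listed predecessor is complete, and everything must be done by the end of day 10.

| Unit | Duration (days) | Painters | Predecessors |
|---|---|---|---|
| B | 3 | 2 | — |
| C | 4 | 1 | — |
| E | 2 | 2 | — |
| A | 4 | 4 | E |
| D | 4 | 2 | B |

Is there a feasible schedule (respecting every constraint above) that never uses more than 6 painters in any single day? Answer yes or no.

Schedule B@1, C@1, E@1, A@4, D@5: d1:5  d2:5  d3:3  d4:5  d5:6  d6:6  d7:6  d8:2  d9:0  d10:0 — peak 6 ≤ 6.

yes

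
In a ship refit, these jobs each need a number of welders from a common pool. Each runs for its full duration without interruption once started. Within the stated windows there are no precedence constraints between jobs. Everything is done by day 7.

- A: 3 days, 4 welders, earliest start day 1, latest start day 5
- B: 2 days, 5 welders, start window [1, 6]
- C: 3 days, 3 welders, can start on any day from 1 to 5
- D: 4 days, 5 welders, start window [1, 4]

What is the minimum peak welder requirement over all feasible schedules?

9

Early-start (A@1, B@1, C@1, D@1) gives peak 17: d1:17  d2:17  d3:12  d4:5  d5:0  d6:0  d7:0.
Shift C→3, D→4.
Schedule A@1, B@1, C@3, D@4: d1:9  d2:9  d3:7  d4:8  d5:8  d6:5  d7:5 — peak 9.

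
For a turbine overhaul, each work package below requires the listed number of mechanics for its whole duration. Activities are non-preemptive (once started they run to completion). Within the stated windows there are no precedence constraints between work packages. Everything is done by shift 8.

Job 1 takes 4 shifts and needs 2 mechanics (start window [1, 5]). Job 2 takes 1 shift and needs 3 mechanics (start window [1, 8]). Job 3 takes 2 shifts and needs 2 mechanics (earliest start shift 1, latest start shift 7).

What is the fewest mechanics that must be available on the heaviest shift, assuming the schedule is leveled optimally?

3

Early-start (Job 1@1, Job 2@1, Job 3@1) gives peak 7: s1:7  s2:4  s3:2  s4:2  s5:0  s6:0  s7:0  s8:0.
Shift Job 2→5, Job 3→6.
Schedule Job 1@1, Job 2@5, Job 3@6: s1:2  s2:2  s3:2  s4:2  s5:3  s6:2  s7:2  s8:0 — peak 3.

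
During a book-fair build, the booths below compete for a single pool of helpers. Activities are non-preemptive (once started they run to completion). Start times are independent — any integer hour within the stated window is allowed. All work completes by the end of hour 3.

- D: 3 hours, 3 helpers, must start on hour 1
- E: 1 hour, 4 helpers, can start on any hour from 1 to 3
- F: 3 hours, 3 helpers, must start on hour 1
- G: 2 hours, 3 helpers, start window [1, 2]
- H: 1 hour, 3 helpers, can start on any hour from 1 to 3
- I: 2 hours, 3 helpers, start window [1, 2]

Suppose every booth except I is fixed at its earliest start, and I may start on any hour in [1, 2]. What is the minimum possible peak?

I@1: h1:19  h2:12  h3:6 → peak 19
I@2: h1:16  h2:12  h3:9 → peak 16
Best is I@2, peak 16.

16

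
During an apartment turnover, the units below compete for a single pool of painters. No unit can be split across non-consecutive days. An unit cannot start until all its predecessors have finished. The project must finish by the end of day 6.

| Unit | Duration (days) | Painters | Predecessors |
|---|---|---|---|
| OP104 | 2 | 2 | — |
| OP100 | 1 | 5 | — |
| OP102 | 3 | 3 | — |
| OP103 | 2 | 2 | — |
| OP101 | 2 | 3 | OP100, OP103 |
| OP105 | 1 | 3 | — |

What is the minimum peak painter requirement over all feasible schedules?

6

Early-start (OP104@1, OP100@1, OP102@1, OP103@1, OP101@3, OP105@1) gives peak 15: d1:15  d2:7  d3:6  d4:3  d5:0  d6:0.
Shift OP100→3, OP102→4, OP101→4, OP105→6.
Schedule OP104@1, OP100@3, OP102@4, OP103@1, OP101@4, OP105@6: d1:4  d2:4  d3:5  d4:6  d5:6  d6:6 — peak 6.
Total painter-days = 31 over 6 days ⇒ peak ≥ ⌈31/6⌉ = 6, so 6 is optimal.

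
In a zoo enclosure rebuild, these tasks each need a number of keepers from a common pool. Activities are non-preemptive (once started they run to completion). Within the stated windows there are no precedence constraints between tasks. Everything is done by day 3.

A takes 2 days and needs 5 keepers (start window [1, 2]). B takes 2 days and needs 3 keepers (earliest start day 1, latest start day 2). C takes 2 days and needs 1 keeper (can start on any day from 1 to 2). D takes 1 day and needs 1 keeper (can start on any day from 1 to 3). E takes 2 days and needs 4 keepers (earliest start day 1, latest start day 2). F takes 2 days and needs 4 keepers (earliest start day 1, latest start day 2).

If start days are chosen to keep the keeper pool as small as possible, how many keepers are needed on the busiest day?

17

Early-start (A@1, B@1, C@1, D@1, E@1, F@1) gives peak 18: d1:18  d2:17  d3:0.
Shift F→2.
Schedule A@1, B@1, C@1, D@1, E@1, F@2: d1:14  d2:17  d3:4 — peak 17.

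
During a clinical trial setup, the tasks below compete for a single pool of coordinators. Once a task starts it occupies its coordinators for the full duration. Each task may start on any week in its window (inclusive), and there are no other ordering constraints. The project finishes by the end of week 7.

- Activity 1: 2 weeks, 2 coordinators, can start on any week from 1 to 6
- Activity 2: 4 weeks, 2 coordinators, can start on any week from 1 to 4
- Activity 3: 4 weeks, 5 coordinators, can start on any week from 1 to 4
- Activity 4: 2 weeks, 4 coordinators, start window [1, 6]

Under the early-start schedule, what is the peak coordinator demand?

Early-start schedule: Activity 1@1, Activity 2@1, Activity 3@1, Activity 4@1.
Load per week: week 1: 13, week 2: 13, week 3: 7, week 4: 7, week 5: 0, week 6: 0, week 7: 0.
Peak is 13.

13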